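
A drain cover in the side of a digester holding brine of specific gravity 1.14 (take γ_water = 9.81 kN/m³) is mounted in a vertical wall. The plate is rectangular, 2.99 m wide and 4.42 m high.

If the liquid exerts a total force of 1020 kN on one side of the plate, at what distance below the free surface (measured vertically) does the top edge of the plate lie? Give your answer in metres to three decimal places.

d_top ≈ 4.691 m

γ = 1.14 × 9.81 = 11.1834 kN/m³.
A = 2.99 × 4.42 = 13.2158 m².
From F = γ·h_c·A, the centroid depth is h_c = 1020/(11.1834 × 13.2158) = 6.90133 m.
The centroid lies 4.42/2 = 2.21 m below the top edge, so the top edge sits at h_top = 6.90133 − 2.21 = 4.69133 m below the surface.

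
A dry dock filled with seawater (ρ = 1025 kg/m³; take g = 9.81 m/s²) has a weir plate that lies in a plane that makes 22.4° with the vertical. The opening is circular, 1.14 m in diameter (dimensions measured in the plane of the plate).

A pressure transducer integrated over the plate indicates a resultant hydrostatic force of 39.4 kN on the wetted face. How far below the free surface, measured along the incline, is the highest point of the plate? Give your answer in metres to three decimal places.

γ = ρg = 1025 × 9.81 / 1000 = 10.05525 kN/m³.
A = π(0.57)² = 1.0207 m².
From F = γ·h_c·A, the centroid depth is h_c = 39.4/(10.05525 × 1.0207) = 3.83889 m.
The plate makes 22.4° with the vertical, i.e. θ = 90° − 22.4° = 67.6° to the horizontal. Measuring y along the incline from the free-surface line, vertical depth h = y·sinθ with sinθ = 0.924546.
Along the incline, y_c = h_c/sinθ = 3.83889/0.924546 = 4.15219 m.
The centroid is at the centre, 0.57 m below the top of the plate, so the highest point sits at y_top = 4.15219 − 0.57 = 3.58219 m along the incline.

y_top ≈ 3.582 m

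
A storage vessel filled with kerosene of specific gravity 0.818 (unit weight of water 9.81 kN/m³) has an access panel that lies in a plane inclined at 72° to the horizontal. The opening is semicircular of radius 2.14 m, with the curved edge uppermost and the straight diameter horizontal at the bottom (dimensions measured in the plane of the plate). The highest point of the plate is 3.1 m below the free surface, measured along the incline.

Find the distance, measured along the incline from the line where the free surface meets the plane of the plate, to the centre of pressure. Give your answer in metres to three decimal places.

γ = 0.818 × 9.81 = 8.02458 kN/m³.
Let θ = 72° be the plate's angle to the horizontal; measure y along the incline from where the plane meets the free surface. Vertical depth h = y·sinθ with sinθ = 0.951057.
The centroid lies 4r/(3π) = 0.908244 m above the diameter, so r − 4r/(3π) = 2.14 − 0.908244 = 1.23176 m below the topmost point, so y_c = 3.1 + 1.23176 = 4.33176 m and h_c = 4.33176 × 0.951057 = 4.11975 m.
A = πr²/2 = π × 2.14²/2 = 7.19362 m².
Resultant F = γ·h_c·A = 8.02458 × 4.11975 × 7.19362 = 237.816 kN.
I_c = (π/8 − 8/(9π))·r⁴ = 0.109757 × 2.14⁴ = 2.3019 m⁴.
Centre of pressure: y_p = y_c + I_c/(y_c·A) = 4.33176 + 2.3019/(4.33176 × 7.19362) = 4.33176 + 0.0738711 = 4.40563 m along the plane.

y_p = 4.406 m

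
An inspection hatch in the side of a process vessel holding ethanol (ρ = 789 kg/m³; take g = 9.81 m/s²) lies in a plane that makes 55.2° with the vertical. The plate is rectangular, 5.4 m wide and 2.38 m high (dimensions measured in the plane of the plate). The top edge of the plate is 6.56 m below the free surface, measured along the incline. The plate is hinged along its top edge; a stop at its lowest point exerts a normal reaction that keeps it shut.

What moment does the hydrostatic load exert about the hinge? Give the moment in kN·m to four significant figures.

M ≈ 550.4 kN·m

γ = ρg = 789 × 9.81 / 1000 = 7.74009 kN/m³.
The plate makes 55.2° with the vertical, i.e. θ = 90° − 55.2° = 34.8° to the horizontal. Measuring y along the incline from the free-surface line, vertical depth h = y·sinθ with sinθ = 0.570714.
The centroid lies 2.38/2 = 1.19 m below the top edge, so y_c = 6.56 + 1.19 = 7.75 m and h_c = 7.75 × 0.570714 = 4.42303 m.
A = 5.4 × 2.38 = 12.852 m².
Resultant F = γ·h_c·A = 7.74009 × 4.42303 × 12.852 = 439.984 kN.
I_c = b·h³/12 = 5.4 × 2.38³/12 = 6.06657 m⁴.
Centre of pressure: y_p = y_c + I_c/(y_c·A) = 7.75 + 6.06657/(7.75 × 12.852) = 7.75 + 0.0609075 = 7.81091 m along the plane.
The resultant acts 1.19 + 0.0609075 = 1.25091 m (along the plate) below the hinge at the top edge, so the moment about the hinge is M = F × 1.25091 = 439.984 × 1.25091 = 550.38 kN·m.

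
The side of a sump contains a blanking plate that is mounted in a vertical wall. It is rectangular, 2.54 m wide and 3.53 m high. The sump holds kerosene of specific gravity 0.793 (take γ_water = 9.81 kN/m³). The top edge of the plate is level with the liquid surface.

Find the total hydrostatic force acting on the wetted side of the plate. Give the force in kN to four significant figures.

F ≈ 123.1 kN

γ = 0.793 × 9.81 = 7.77933 kN/m³.
The centroid lies 3.53/2 = 1.765 m below the top edge, so the centroid depth is h_c = 1.765 m.
A = 2.54 × 3.53 = 8.9662 m².
Resultant F = γ·h_c·A = 7.77933 × 1.765 × 8.9662 = 123.111 kN.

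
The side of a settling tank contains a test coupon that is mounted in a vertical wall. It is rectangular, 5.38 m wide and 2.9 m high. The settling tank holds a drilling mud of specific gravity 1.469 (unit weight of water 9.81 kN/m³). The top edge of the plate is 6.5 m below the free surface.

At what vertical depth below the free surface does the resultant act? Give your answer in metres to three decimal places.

γ = 1.469 × 9.81 = 14.41089 kN/m³.
The centroid lies 2.9/2 = 1.45 m below the top edge, so the centroid depth is h_c = 6.5 + 1.45 = 7.95 m.
A = 5.38 × 2.9 = 15.602 m².
Resultant F = γ·h_c·A = 14.41089 × 7.95 × 15.602 = 1787.47 kN.
I_c = b·h³/12 = 5.38 × 2.9³/12 = 10.9344 m⁴.
Centre of pressure: y_p = y_c + I_c/(y_c·A) = 7.95 + 10.9344/(7.95 × 15.602) = 7.95 + 0.0881551 = 8.03816 m along the plane.

h_p = 8.038 m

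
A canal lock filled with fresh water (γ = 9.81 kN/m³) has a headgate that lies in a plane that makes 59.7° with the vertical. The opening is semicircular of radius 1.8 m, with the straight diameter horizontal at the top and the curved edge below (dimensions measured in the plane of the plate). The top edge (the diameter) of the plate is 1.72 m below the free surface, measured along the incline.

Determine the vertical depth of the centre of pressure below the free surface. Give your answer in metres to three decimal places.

γ = 9.81 kN/m³.
The plate makes 59.7° with the vertical, i.e. θ = 90° − 59.7° = 30.3° to the horizontal. Measuring y along the incline from the free-surface line, vertical depth h = y·sinθ with sinθ = 0.504528.
The centroid of a semicircle lies 4r/(3π) = 0.763944 m from the diameter, here below the top edge, so y_c = 1.72 + 0.763944 = 2.48394 m and h_c = 2.48394 × 0.504528 = 1.25322 m.
A = πr²/2 = π × 1.8²/2 = 5.08938 m².
Resultant F = γ·h_c·A = 9.81 × 1.25322 × 5.08938 = 62.5693 kN.
I_c = (π/8 − 8/(9π))·r⁴ = 0.109757 × 1.8⁴ = 1.15219 m⁴.
Centre of pressure: y_p = y_c + I_c/(y_c·A) = 2.48394 + 1.15219/(2.48394 × 5.08938) = 2.48394 + 0.0911419 = 2.57508 m along the plane.
Vertically, h_p = y_p·sinθ = 2.57508 × 0.504528 = 1.2992 m.

h_p = 1.299 m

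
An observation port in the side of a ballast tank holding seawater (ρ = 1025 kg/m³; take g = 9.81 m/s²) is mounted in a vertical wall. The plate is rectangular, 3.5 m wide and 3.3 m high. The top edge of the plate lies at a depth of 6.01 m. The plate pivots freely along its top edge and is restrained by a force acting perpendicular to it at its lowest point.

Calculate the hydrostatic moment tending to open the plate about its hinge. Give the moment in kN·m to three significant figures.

γ = ρg = 1025 × 9.81 / 1000 = 10.05525 kN/m³.
The centroid lies 3.3/2 = 1.65 m below the top edge, so the centroid depth is h_c = 6.01 + 1.65 = 7.66 m.
A = 3.5 × 3.3 = 11.55 m².
Resultant F = γ·h_c·A = 10.05525 × 7.66 × 11.55 = 889.618 kN.
I_c = b·h³/12 = 3.5 × 3.3³/12 = 10.4816 m⁴.
Centre of pressure: y_p = y_c + I_c/(y_c·A) = 7.66 + 10.4816/(7.66 × 11.55) = 7.66 + 0.118472 = 7.77847 m along the plane.
The resultant acts 1.65 + 0.118472 = 1.76847 m (along the plate) below the hinge at the top edge, so the moment about the hinge is M = F × 1.76847 = 889.618 × 1.76847 = 1573.26 kN·m.

M ≈ 1570 kN·m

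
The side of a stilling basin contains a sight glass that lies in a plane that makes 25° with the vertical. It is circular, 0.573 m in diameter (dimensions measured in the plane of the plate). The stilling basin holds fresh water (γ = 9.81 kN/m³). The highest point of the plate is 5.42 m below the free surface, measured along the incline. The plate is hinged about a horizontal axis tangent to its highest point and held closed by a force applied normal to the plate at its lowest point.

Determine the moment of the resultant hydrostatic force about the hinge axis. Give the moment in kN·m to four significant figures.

M ≈ 3.795 kN·m

γ = 9.81 kN/m³.
The plate makes 25° with the vertical, i.e. θ = 90° − 25° = 65° to the horizontal. Measuring y along the incline from the free-surface line, vertical depth h = y·sinθ with sinθ = 0.906308.
The centroid is at the centre, 0.2865 m below the top of the plate, so y_c = 5.42 + 0.2865 = 5.7065 m and h_c = 5.7065 × 0.906308 = 5.17185 m.
A = π(0.2865)² = 0.257869 m².
Resultant F = γ·h_c·A = 9.81 × 5.17185 × 0.257869 = 13.0832 kN.
I_c = πr⁴/4 = π × 0.2865⁴/4 = 0.00529162 m⁴.
Centre of pressure: y_p = y_c + I_c/(y_c·A) = 5.7065 + 0.00529162/(5.7065 × 0.257869) = 5.7065 + 0.003596 = 5.7101 m along the plane.
The resultant acts 0.2865 + 0.003596 = 0.290096 m (along the plate) below the hinge at the top edge, so the moment about the hinge is M = F × 0.290096 = 13.0832 × 0.290096 = 3.79538 kN·m.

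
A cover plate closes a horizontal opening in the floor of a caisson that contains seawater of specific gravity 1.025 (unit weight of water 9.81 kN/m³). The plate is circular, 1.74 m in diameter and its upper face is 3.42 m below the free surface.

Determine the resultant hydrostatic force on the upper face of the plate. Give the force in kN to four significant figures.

F ≈ 81.77 kN

γ = 1.025 × 9.81 = 10.05525 kN/m³.
The plate is horizontal, so pressure is uniform at p = γ·h = 10.05525 × 3.42 = 34.389 kN/m².
A = π(0.87)² = 2.37787 m².
F = p·A = 34.389 × 2.37787 = 81.7726 kN.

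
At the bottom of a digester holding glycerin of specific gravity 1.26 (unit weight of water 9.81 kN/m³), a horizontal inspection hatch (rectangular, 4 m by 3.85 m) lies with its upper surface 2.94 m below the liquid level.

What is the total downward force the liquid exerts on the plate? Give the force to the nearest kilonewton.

F ≈ 560 kN

γ = 1.26 × 9.81 = 12.3606 kN/m³.
The plate is horizontal, so pressure is uniform at p = γ·h = 12.3606 × 2.94 = 36.3402 kN/m².
A = 4 × 3.85 = 15.4 m².
F = p·A = 36.3402 × 15.4 = 559.639 kN.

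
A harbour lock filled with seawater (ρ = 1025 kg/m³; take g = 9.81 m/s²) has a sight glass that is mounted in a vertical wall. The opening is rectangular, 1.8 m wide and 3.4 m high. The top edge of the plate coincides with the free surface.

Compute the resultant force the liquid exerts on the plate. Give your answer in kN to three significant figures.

F ≈ 105 kN

γ = ρg = 1025 × 9.81 / 1000 = 10.05525 kN/m³.
The centroid lies 3.4/2 = 1.7 m below the top edge, so the centroid depth is h_c = 1.7 m.
A = 1.8 × 3.4 = 6.12 m².
Resultant F = γ·h_c·A = 10.05525 × 1.7 × 6.12 = 104.615 kN.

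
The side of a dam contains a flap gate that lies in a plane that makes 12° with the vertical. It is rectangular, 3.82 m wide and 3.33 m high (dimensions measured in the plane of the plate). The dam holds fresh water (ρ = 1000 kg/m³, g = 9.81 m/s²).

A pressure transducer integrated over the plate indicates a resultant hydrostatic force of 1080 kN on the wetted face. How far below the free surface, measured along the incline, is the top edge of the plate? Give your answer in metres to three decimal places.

y_top ≈ 7.183 m

γ = ρg = 1000 × 9.81 = 9810 N/m³ = 9.81 kN/m³.
A = 3.82 × 3.33 = 12.7206 m².
From F = γ·h_c·A, the centroid depth is h_c = 1080/(9.81 × 12.7206) = 8.6546 m.
The plate makes 12° with the vertical, i.e. θ = 90° − 12° = 78° to the horizontal. Measuring y along the incline from the free-surface line, vertical depth h = y·sinθ with sinθ = 0.978148.
Along the incline, y_c = h_c/sinθ = 8.6546/0.978148 = 8.84795 m.
The centroid lies 3.33/2 = 1.665 m below the top edge, so the top edge sits at y_top = 8.84795 − 1.665 = 7.18295 m along the incline.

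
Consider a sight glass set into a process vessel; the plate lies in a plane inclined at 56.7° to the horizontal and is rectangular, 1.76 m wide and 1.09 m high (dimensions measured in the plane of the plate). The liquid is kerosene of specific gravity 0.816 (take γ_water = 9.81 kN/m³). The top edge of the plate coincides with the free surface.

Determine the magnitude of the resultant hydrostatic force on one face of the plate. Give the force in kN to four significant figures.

γ = 0.816 × 9.81 = 8.00496 kN/m³.
Let θ = 56.7° be the plate's angle to the horizontal; measure y along the incline from where the plane meets the free surface. Vertical depth h = y·sinθ with sinθ = 0.835807.
The centroid lies 1.09/2 = 0.545 m below the top edge, so y_c = 0.545 m and h_c = 0.545 × 0.835807 = 0.455515 m.
A = 1.76 × 1.09 = 1.9184 m².
Resultant F = γ·h_c·A = 8.00496 × 0.455515 × 1.9184 = 6.99521 kN.

F ≈ 6.995 kN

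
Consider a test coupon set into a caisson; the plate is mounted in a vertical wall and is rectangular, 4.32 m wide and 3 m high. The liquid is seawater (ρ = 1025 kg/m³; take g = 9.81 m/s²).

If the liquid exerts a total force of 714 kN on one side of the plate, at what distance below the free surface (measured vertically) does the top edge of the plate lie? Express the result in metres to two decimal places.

d_top ≈ 3.98 m

γ = ρg = 1025 × 9.81 / 1000 = 10.05525 kN/m³.
A = 4.32 × 3 = 12.96 m².
From F = γ·h_c·A, the centroid depth is h_c = 714/(10.05525 × 12.96) = 5.47899 m.
The centroid lies 3/2 = 1.5 m below the top edge, so the top edge sits at h_top = 5.47899 − 1.5 = 3.97899 m below the surface.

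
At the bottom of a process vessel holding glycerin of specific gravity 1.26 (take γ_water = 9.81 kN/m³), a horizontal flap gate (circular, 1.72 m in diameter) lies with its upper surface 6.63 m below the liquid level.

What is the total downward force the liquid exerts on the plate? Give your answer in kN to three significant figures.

γ = 1.26 × 9.81 = 12.3606 kN/m³.
The plate is horizontal, so pressure is uniform at p = γ·h = 12.3606 × 6.63 = 81.9508 kN/m².
A = π(0.86)² = 2.32352 m².
F = p·A = 81.9508 × 2.32352 = 190.414 kN.

F ≈ 190 kN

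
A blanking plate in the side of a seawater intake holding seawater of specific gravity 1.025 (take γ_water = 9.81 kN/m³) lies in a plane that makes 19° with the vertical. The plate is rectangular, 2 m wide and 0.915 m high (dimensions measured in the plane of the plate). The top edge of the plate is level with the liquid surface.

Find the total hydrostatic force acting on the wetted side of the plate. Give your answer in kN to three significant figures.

γ = 1.025 × 9.81 = 10.05525 kN/m³.
The plate makes 19° with the vertical, i.e. θ = 90° − 19° = 71° to the horizontal. Measuring y along the incline from the free-surface line, vertical depth h = y·sinθ with sinθ = 0.945519.
The centroid lies 0.915/2 = 0.4575 m below the top edge, so y_c = 0.4575 m and h_c = 0.4575 × 0.945519 = 0.432575 m.
A = 2 × 0.915 = 1.83 m².
Resultant F = γ·h_c·A = 10.05525 × 0.432575 × 1.83 = 7.95986 kN.

F ≈ 7.96 kN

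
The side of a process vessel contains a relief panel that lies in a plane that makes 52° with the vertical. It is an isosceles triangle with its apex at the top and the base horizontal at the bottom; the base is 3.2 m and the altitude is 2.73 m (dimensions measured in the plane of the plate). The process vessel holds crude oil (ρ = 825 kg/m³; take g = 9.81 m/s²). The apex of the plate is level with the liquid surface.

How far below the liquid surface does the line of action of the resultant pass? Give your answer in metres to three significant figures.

γ = ρg = 825 × 9.81 / 1000 = 8.09325 kN/m³.
The plate makes 52° with the vertical, i.e. θ = 90° − 52° = 38° to the horizontal. Measuring y along the incline from the free-surface line, vertical depth h = y·sinθ with sinθ = 0.615661.
With the apex up, the centroid sits 2h/3 = 2 × 2.73/3 = 1.82 m below the apex, so y_c = 1.82 m and h_c = 1.82 × 0.615661 = 1.1205 m.
A = ½ × 3.2 × 2.73 = 4.368 m².
Resultant F = γ·h_c·A = 8.09325 × 1.1205 × 4.368 = 39.6111 kN.
I_c = b·h³/36 = 3.2 × 2.73³/36 = 1.80857 m⁴.
Centre of pressure: y_p = y_c + I_c/(y_c·A) = 1.82 + 1.80857/(1.82 × 4.368) = 1.82 + 0.2275 = 2.0475 m along the plane.
Vertically, h_p = y_p·sinθ = 2.0475 × 0.615661 = 1.26057 m.

h_p = 1.26 m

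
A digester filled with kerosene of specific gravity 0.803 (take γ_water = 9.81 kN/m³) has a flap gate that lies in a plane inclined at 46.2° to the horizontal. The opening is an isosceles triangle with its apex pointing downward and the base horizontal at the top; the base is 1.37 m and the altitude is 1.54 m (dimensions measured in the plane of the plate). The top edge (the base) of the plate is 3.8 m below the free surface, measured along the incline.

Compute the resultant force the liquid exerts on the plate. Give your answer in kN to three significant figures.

F ≈ 25.9 kN

γ = 0.803 × 9.81 = 7.87743 kN/m³.
Let θ = 46.2° be the plate's angle to the horizontal; measure y along the incline from where the plane meets the free surface. Vertical depth h = y·sinθ with sinθ = 0.721760.
With the apex down, the centroid sits h/3 = 1.54/3 = 0.513333 m below the base (the top edge), so y_c = 3.8 + 0.513333 = 4.31333 m and h_c = 4.31333 × 0.721760 = 3.11319 m.
A = ½ × 1.37 × 1.54 = 1.0549 m².
Resultant F = γ·h_c·A = 7.87743 × 3.11319 × 1.0549 = 25.8703 kN.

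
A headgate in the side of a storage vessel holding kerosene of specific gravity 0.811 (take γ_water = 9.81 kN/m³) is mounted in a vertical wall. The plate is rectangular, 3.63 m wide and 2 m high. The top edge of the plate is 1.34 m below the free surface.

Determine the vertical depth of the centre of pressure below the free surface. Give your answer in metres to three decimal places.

γ = 0.811 × 9.81 = 7.95591 kN/m³.
The centroid lies 2/2 = 1 m below the top edge, so the centroid depth is h_c = 1.34 + 1 = 2.34 m.
A = 3.63 × 2 = 7.26 m².
Resultant F = γ·h_c·A = 7.95591 × 2.34 × 7.26 = 135.158 kN.
I_c = b·h³/12 = 3.63 × 2³/12 = 2.42 m⁴.
Centre of pressure: y_p = y_c + I_c/(y_c·A) = 2.34 + 2.42/(2.34 × 7.26) = 2.34 + 0.14245 = 2.48245 m along the plane.

h_p = 2.482 m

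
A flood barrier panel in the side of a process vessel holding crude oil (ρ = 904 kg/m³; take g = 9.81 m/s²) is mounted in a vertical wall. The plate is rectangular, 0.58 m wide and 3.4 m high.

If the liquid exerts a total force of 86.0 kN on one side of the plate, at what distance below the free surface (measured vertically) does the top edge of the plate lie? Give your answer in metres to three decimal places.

d_top ≈ 3.218 m

γ = ρg = 904 × 9.81 / 1000 = 8.86824 kN/m³.
A = 0.58 × 3.4 = 1.972 m².
From F = γ·h_c·A, the centroid depth is h_c = 86.0/(8.86824 × 1.972) = 4.91761 m.
The centroid lies 3.4/2 = 1.7 m below the top edge, so the top edge sits at h_top = 4.91761 − 1.7 = 3.21761 m below the surface.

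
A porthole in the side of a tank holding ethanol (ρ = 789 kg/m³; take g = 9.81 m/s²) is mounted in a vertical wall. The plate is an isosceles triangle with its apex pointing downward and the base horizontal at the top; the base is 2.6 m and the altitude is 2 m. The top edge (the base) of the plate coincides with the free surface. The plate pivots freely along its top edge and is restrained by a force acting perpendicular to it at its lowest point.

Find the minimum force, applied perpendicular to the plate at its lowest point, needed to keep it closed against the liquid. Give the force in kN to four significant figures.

γ = ρg = 789 × 9.81 / 1000 = 7.74009 kN/m³.
With the apex down, the centroid sits h/3 = 2/3 = 0.666667 m below the base (the top edge), so the centroid depth is h_c = 0.666667 m.
A = ½ × 2.6 × 2 = 2.6 m².
Resultant F = γ·h_c·A = 7.74009 × 0.666667 × 2.6 = 13.4162 kN.
I_c = b·h³/36 = 2.6 × 2³/36 = 0.577778 m⁴.
Centre of pressure: y_p = y_c + I_c/(y_c·A) = 0.666667 + 0.577778/(0.666667 × 2.6) = 0.666667 + 0.333333 = 1 m along the plane.
The resultant acts 0.666667 + 0.333333 = 1 m (along the plate) below the hinge at the top edge, so the moment about the hinge is M = F × 1 = 13.4162 × 1 = 13.4162 kN·m.
A normal force at the bottom, 2 m from the hinge, must supply this moment: P = 13.4162/2 = 6.7081 kN.

P ≈ 6.708 kN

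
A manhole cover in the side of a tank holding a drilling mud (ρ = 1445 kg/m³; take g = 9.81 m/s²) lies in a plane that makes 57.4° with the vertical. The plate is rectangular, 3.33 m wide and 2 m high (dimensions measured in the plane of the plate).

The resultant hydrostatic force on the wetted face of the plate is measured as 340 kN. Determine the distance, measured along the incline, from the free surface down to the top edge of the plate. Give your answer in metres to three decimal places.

y_top ≈ 5.684 m

γ = ρg = 1445 × 9.81 / 1000 = 14.17545 kN/m³.
A = 3.33 × 2 = 6.66 m².
From F = γ·h_c·A, the centroid depth is h_c = 340/(14.17545 × 6.66) = 3.60137 m.
The plate makes 57.4° with the vertical, i.e. θ = 90° − 57.4° = 32.6° to the horizontal. Measuring y along the incline from the free-surface line, vertical depth h = y·sinθ with sinθ = 0.538771.
Along the incline, y_c = h_c/sinθ = 3.60137/0.538771 = 6.68442 m.
The centroid lies 2/2 = 1 m below the top edge, so the top edge sits at y_top = 6.68442 − 1 = 5.68442 m along the incline.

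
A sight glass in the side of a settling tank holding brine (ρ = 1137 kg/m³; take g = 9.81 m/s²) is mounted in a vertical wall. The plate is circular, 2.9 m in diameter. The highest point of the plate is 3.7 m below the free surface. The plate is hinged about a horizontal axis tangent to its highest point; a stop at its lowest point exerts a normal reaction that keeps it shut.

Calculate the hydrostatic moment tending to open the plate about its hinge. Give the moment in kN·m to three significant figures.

γ = ρg = 1137 × 9.81 / 1000 = 11.15397 kN/m³.
The centroid is at the centre, 1.45 m below the top of the plate, so the centroid depth is h_c = 3.7 + 1.45 = 5.15 m.
A = π(1.45)² = 6.6052 m².
Resultant F = γ·h_c·A = 11.15397 × 5.15 × 6.6052 = 379.422 kN.
I_c = πr⁴/4 = π × 1.45⁴/4 = 3.47186 m⁴.
Centre of pressure: y_p = y_c + I_c/(y_c·A) = 5.15 + 3.47186/(5.15 × 6.6052) = 5.15 + 0.102063 = 5.25206 m along the plane.
The resultant acts 1.45 + 0.102063 = 1.55206 m (along the plate) below the hinge at the top edge, so the moment about the hinge is M = F × 1.55206 = 379.422 × 1.55206 = 588.886 kN·m.

M ≈ 589 kN·m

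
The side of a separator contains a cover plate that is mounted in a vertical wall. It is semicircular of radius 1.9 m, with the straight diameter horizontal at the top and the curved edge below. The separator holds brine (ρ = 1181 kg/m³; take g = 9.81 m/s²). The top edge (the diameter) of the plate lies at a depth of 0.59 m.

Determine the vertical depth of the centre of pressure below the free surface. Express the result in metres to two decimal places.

h_p = 1.58 m

γ = ρg = 1181 × 9.81 / 1000 = 11.58561 kN/m³.
The centroid of a semicircle lies 4r/(3π) = 0.806385 m from the diameter, here below the top edge, so the centroid depth is h_c = 0.59 + 0.806385 = 1.39638 m.
A = πr²/2 = π × 1.9²/2 = 5.67057 m².
Resultant F = γ·h_c·A = 11.58561 × 1.39638 × 5.67057 = 91.738 kN.
I_c = (π/8 − 8/(9π))·r⁴ = 0.109757 × 1.9⁴ = 1.43036 m⁴.
Centre of pressure: y_p = y_c + I_c/(y_c·A) = 1.39638 + 1.43036/(1.39638 × 5.67057) = 1.39638 + 0.18064 = 1.57702 m along the plane.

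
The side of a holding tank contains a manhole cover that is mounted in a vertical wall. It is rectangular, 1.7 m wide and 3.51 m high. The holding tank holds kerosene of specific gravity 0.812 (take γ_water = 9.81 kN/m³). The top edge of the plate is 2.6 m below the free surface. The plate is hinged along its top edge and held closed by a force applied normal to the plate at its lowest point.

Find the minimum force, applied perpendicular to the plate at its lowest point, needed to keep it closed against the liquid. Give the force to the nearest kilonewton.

P ≈ 117 kN

γ = 0.812 × 9.81 = 7.96572 kN/m³.
The centroid lies 3.51/2 = 1.755 m below the top edge, so the centroid depth is h_c = 2.6 + 1.755 = 4.355 m.
A = 1.7 × 3.51 = 5.967 m².
Resultant F = γ·h_c·A = 7.96572 × 4.355 × 5.967 = 206.999 kN.
I_c = b·h³/12 = 1.7 × 3.51³/12 = 6.12617 m⁴.
Centre of pressure: y_p = y_c + I_c/(y_c·A) = 4.355 + 6.12617/(4.355 × 5.967) = 4.355 + 0.235746 = 4.59075 m along the plane.
The resultant acts 1.755 + 0.235746 = 1.99075 m (along the plate) below the hinge at the top edge, so the moment about the hinge is M = F × 1.99075 = 206.999 × 1.99075 = 412.083 kN·m.
A normal force at the bottom, 3.51 m from the hinge, must supply this moment: P = 412.083/3.51 = 117.403 kN.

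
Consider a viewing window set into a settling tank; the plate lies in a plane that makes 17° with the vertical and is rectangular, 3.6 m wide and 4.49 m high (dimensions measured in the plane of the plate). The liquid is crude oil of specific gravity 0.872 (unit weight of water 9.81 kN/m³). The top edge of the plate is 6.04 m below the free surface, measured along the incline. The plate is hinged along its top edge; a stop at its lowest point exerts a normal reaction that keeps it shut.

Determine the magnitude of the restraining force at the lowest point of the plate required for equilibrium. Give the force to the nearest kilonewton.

γ = 0.872 × 9.81 = 8.55432 kN/m³.
The plate makes 17° with the vertical, i.e. θ = 90° − 17° = 73° to the horizontal. Measuring y along the incline from the free-surface line, vertical depth h = y·sinθ with sinθ = 0.956305.
The centroid lies 4.49/2 = 2.245 m below the top edge, so y_c = 6.04 + 2.245 = 8.285 m and h_c = 8.285 × 0.956305 = 7.92299 m.
A = 3.6 × 4.49 = 16.164 m².
Resultant F = γ·h_c·A = 8.55432 × 7.92299 × 16.164 = 1095.53 kN.
I_c = b·h³/12 = 3.6 × 4.49³/12 = 27.1557 m⁴.
Centre of pressure: y_p = y_c + I_c/(y_c·A) = 8.285 + 27.1557/(8.285 × 16.164) = 8.285 + 0.202777 = 8.48778 m along the plane.
The resultant acts 2.245 + 0.202777 = 2.44778 m (along the plate) below the hinge at the top edge, so the moment about the hinge is M = F × 2.44778 = 1095.53 × 2.44778 = 2681.62 kN·m.
A normal force at the bottom, 4.49 m from the hinge, must supply this moment: P = 2681.62/4.49 = 597.243 kN.

P ≈ 597 kN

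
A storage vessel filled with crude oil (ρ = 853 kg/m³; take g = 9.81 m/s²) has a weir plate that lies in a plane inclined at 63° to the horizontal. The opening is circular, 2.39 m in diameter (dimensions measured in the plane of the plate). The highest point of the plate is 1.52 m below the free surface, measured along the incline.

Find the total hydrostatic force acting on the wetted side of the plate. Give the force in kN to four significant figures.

F ≈ 90.81 kN

γ = ρg = 853 × 9.81 / 1000 = 8.36793 kN/m³.
Let θ = 63° be the plate's angle to the horizontal; measure y along the incline from where the plane meets the free surface. Vertical depth h = y·sinθ with sinθ = 0.891007.
The centroid is at the centre, 1.195 m below the top of the plate, so y_c = 1.52 + 1.195 = 2.715 m and h_c = 2.715 × 0.891007 = 2.41908 m.
A = π(1.195)² = 4.48627 m².
Resultant F = γ·h_c·A = 8.36793 × 2.41908 × 4.48627 = 90.8142 kN.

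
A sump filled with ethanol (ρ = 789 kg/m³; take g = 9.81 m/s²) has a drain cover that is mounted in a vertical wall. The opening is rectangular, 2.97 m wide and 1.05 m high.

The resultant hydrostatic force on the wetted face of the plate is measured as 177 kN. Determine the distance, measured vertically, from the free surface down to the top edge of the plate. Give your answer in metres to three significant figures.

d_top ≈ 6.81 m

γ = ρg = 789 × 9.81 / 1000 = 7.74009 kN/m³.
A = 2.97 × 1.05 = 3.1185 m².
From F = γ·h_c·A, the centroid depth is h_c = 177/(7.74009 × 3.1185) = 7.333 m.
The centroid lies 1.05/2 = 0.525 m below the top edge, so the top edge sits at h_top = 7.333 − 0.525 = 6.808 m below the surface.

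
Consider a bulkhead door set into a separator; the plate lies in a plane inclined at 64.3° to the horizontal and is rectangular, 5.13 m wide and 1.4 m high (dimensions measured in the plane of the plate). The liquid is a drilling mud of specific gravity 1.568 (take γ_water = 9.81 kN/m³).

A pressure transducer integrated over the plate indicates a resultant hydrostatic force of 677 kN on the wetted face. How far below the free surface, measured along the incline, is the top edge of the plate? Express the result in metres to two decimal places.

y_top ≈ 6.10 m

γ = 1.568 × 9.81 = 15.38208 kN/m³.
A = 5.13 × 1.4 = 7.182 m².
From F = γ·h_c·A, the centroid depth is h_c = 677/(15.38208 × 7.182) = 6.12813 m.
Let θ = 64.3° be the plate's angle to the horizontal; measure y along the incline from where the plane meets the free surface. Vertical depth h = y·sinθ with sinθ = 0.901077.
Along the incline, y_c = h_c/sinθ = 6.12813/0.901077 = 6.80089 m.
The centroid lies 1.4/2 = 0.7 m below the top edge, so the top edge sits at y_top = 6.80089 − 0.7 = 6.10089 m along the incline.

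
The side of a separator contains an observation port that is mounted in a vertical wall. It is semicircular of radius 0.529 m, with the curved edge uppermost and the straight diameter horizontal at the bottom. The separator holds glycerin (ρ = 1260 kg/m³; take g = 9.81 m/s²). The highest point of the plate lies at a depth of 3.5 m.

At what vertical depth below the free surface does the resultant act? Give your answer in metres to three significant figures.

h_p = 3.81 m

γ = ρg = 1260 × 9.81 / 1000 = 12.3606 kN/m³.
The centroid lies 4r/(3π) = 0.224515 m above the diameter, so r − 4r/(3π) = 0.529 − 0.224515 = 0.304485 m below the topmost point, so the centroid depth is h_c = 3.5 + 0.304485 = 3.80449 m.
A = πr²/2 = π × 0.529²/2 = 0.439573 m².
Resultant F = γ·h_c·A = 12.3606 × 3.80449 × 0.439573 = 20.6713 kN.
I_c = (π/8 − 8/(9π))·r⁴ = 0.109757 × 0.529⁴ = 0.00859518 m⁴.
Centre of pressure: y_p = y_c + I_c/(y_c·A) = 3.80449 + 0.00859518/(3.80449 × 0.439573) = 3.80449 + 0.00513958 = 3.80963 m along the plane.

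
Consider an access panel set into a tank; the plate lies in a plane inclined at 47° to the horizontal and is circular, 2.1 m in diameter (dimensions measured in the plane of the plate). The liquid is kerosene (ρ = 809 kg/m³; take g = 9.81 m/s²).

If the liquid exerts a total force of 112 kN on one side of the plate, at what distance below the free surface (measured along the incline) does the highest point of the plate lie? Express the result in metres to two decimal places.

y_top ≈ 4.52 m

γ = ρg = 809 × 9.81 / 1000 = 7.93629 kN/m³.
A = π(1.05)² = 3.46361 m².
From F = γ·h_c·A, the centroid depth is h_c = 112/(7.93629 × 3.46361) = 4.07447 m.
Let θ = 47° be the plate's angle to the horizontal; measure y along the incline from where the plane meets the free surface. Vertical depth h = y·sinθ with sinθ = 0.731354.
Along the incline, y_c = h_c/sinθ = 4.07447/0.731354 = 5.57113 m.
The centroid is at the centre, 1.05 m below the top of the plate, so the highest point sits at y_top = 5.57113 − 1.05 = 4.52113 m along the incline.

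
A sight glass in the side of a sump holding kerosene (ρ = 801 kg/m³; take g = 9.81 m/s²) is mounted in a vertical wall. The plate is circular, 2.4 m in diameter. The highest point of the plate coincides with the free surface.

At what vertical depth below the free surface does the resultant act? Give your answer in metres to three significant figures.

h_p = 1.50 m

γ = ρg = 801 × 9.81 / 1000 = 7.85781 kN/m³.
The centroid is at the centre, 1.2 m below the top of the plate, so the centroid depth is h_c = 1.2 m.
A = π(1.2)² = 4.52389 m².
Resultant F = γ·h_c·A = 7.85781 × 1.2 × 4.52389 = 42.6574 kN.
I_c = πr⁴/4 = π × 1.2⁴/4 = 1.6286 m⁴.
Centre of pressure: y_p = y_c + I_c/(y_c·A) = 1.2 + 1.6286/(1.2 × 4.52389) = 1.2 + 0.3 = 1.5 m along the plane.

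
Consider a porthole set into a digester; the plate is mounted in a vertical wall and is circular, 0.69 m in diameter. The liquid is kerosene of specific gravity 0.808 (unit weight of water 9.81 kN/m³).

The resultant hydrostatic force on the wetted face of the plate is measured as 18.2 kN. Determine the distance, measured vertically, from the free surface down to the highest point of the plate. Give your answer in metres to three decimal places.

d_top ≈ 5.795 m

γ = 0.808 × 9.81 = 7.92648 kN/m³.
A = π(0.345)² = 0.373928 m².
From F = γ·h_c·A, the centroid depth is h_c = 18.2/(7.92648 × 0.373928) = 6.14049 m.
The centroid is at the centre, 0.345 m below the top of the plate, so the highest point sits at h_top = 6.14049 − 0.345 = 5.79549 m below the surface.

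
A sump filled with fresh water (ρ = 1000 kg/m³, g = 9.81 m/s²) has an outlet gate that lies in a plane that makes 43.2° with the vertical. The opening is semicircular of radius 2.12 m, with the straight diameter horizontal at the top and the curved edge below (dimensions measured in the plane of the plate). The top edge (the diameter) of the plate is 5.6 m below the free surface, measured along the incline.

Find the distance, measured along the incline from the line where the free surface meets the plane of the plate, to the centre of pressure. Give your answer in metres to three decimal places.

y_p = 6.548 m

γ = ρg = 1000 × 9.81 = 9810 N/m³ = 9.81 kN/m³.
The plate makes 43.2° with the vertical, i.e. θ = 90° − 43.2° = 46.8° to the horizontal. Measuring y along the incline from the free-surface line, vertical depth h = y·sinθ with sinθ = 0.728969.
The centroid of a semicircle lies 4r/(3π) = 0.899756 m from the diameter, here below the top edge, so y_c = 5.6 + 0.899756 = 6.49976 m and h_c = 6.49976 × 0.728969 = 4.73812 m.
A = πr²/2 = π × 2.12²/2 = 7.05979 m².
Resultant F = γ·h_c·A = 9.81 × 4.73812 × 7.05979 = 328.146 kN.
I_c = (π/8 − 8/(9π))·r⁴ = 0.109757 × 2.12⁴ = 2.21705 m⁴.
Centre of pressure: y_p = y_c + I_c/(y_c·A) = 6.49976 + 2.21705/(6.49976 × 7.05979) = 6.49976 + 0.0483155 = 6.54808 m along the plane.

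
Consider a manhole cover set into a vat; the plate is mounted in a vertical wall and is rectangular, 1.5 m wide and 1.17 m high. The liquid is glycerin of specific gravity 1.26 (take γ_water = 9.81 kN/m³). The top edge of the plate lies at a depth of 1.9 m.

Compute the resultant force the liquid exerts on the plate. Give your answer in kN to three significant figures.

F ≈ 53.9 kN

γ = 1.26 × 9.81 = 12.3606 kN/m³.
The centroid lies 1.17/2 = 0.585 m below the top edge, so the centroid depth is h_c = 1.9 + 0.585 = 2.485 m.
A = 1.5 × 1.17 = 1.755 m².
Resultant F = γ·h_c·A = 12.3606 × 2.485 × 1.755 = 53.9067 kN.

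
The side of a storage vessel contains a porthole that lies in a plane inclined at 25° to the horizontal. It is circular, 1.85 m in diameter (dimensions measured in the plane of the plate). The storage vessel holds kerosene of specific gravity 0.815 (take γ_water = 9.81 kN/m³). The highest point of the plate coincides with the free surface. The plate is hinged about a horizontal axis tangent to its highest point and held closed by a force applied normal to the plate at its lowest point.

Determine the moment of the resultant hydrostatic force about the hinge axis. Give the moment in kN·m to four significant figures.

γ = 0.815 × 9.81 = 7.99515 kN/m³.
Let θ = 25° be the plate's angle to the horizontal; measure y along the incline from where the plane meets the free surface. Vertical depth h = y·sinθ with sinθ = 0.422618.
The centroid is at the centre, 0.925 m below the top of the plate, so y_c = 0.925 m and h_c = 0.925 × 0.422618 = 0.390922 m.
A = π(0.925)² = 2.68803 m².
Resultant F = γ·h_c·A = 7.99515 × 0.390922 × 2.68803 = 8.40138 kN.
I_c = πr⁴/4 = π × 0.925⁴/4 = 0.574985 m⁴.
Centre of pressure: y_p = y_c + I_c/(y_c·A) = 0.925 + 0.574985/(0.925 × 2.68803) = 0.925 + 0.231249 = 1.15625 m along the plane.
The resultant acts 0.925 + 0.231249 = 1.15625 m (along the plate) below the hinge at the top edge, so the moment about the hinge is M = F × 1.15625 = 8.40138 × 1.15625 = 9.7141 kN·m.

M ≈ 9.714 kN·m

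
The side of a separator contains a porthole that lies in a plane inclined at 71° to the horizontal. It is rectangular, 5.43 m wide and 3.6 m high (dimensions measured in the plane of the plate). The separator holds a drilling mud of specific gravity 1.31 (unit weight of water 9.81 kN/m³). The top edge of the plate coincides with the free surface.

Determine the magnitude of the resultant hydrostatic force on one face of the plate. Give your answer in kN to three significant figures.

F ≈ 428 kN

γ = 1.31 × 9.81 = 12.8511 kN/m³.
Let θ = 71° be the plate's angle to the horizontal; measure y along the incline from where the plane meets the free surface. Vertical depth h = y·sinθ with sinθ = 0.945519.
The centroid lies 3.6/2 = 1.8 m below the top edge, so y_c = 1.8 m and h_c = 1.8 × 0.945519 = 1.70193 m.
A = 5.43 × 3.6 = 19.548 m².
Resultant F = γ·h_c·A = 12.8511 × 1.70193 × 19.548 = 427.547 kN.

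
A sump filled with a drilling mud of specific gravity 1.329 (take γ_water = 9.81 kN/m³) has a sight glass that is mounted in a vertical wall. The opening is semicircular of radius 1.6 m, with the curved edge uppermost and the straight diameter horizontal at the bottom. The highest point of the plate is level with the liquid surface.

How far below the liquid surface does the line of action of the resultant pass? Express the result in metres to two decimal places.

γ = 1.329 × 9.81 = 13.03749 kN/m³.
The centroid lies 4r/(3π) = 0.679061 m above the diameter, so r − 4r/(3π) = 1.6 − 0.679061 = 0.920939 m below the topmost point, so the centroid depth is h_c = 0.920939 m.
A = πr²/2 = π × 1.6²/2 = 4.02124 m².
Resultant F = γ·h_c·A = 13.03749 × 0.920939 × 4.02124 = 48.282 kN.
I_c = (π/8 − 8/(9π))·r⁴ = 0.109757 × 1.6⁴ = 0.719303 m⁴.
Centre of pressure: y_p = y_c + I_c/(y_c·A) = 0.920939 + 0.719303/(0.920939 × 4.02124) = 0.920939 + 0.194232 = 1.11517 m along the plane.

h_p = 1.12 m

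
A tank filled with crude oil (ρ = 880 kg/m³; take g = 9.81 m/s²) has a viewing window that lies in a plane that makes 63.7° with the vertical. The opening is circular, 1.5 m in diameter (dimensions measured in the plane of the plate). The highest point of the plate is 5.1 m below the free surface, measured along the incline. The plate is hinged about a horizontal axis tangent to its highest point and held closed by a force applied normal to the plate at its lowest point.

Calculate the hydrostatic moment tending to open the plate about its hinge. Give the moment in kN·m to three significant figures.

M ≈ 30.6 kN·m

γ = ρg = 880 × 9.81 / 1000 = 8.6328 kN/m³.
The plate makes 63.7° with the vertical, i.e. θ = 90° − 63.7° = 26.3° to the horizontal. Measuring y along the incline from the free-surface line, vertical depth h = y·sinθ with sinθ = 0.443071.
The centroid is at the centre, 0.75 m below the top of the plate, so y_c = 5.1 + 0.75 = 5.85 m and h_c = 5.85 × 0.443071 = 2.59197 m.
A = π(0.75)² = 1.76715 m².
Resultant F = γ·h_c·A = 8.6328 × 2.59197 × 1.76715 = 39.5417 kN.
I_c = πr⁴/4 = π × 0.75⁴/4 = 0.248505 m⁴.
Centre of pressure: y_p = y_c + I_c/(y_c·A) = 5.85 + 0.248505/(5.85 × 1.76715) = 5.85 + 0.0240384 = 5.87404 m along the plane.
The resultant acts 0.75 + 0.0240384 = 0.774038 m (along the plate) below the hinge at the top edge, so the moment about the hinge is M = F × 0.774038 = 39.5417 × 0.774038 = 30.6068 kN·m.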